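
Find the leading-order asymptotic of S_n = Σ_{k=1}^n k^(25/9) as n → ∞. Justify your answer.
S_n ~ (9/34) · n^(34/9)

Integral comparison: Σ_{k=1}^n k^(25/9) = ∫_0^n x^(25/9) dx + O(n^(25/9)). The integral is n^(1 + 25/9) / (1 + 25/9) = n^((25+9)/9) / ((25+9)/9) = (9/34) · n^(34/9).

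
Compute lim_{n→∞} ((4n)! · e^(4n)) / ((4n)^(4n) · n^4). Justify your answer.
lim = 0

Stirling: (4n)! ~ sqrt(2π·4n) · (4n/e)^(4n). Hence
  (4n)! · e^(4n) / (4n)^(4n) ~ sqrt(2π·4n).
Dividing by n^4: sqrt(2π·4n) / n^4 = sqrt(2π·4) · n^((1−8)/2), so the expression behaves like sqrt(2π·4) · n^((1−8)/2) → 0.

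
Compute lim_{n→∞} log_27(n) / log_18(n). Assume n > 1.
lim = ln(18) / ln(27) = log_27(18)

Change of base: log_27(n) = ln n / ln 27 and log_18(n) = ln n / ln 18. The ratio is (ln n / ln 27) · (ln 18 / ln n) = ln 18 / ln 27, a constant independent of n. So the limit is ln 18 / ln 27 = log_27(18).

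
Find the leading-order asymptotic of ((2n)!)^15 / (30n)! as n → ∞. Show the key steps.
((2n)!)^15/(30n)! ~ ((2π·2n)^(14/2) / sqrt(15)) · 15^(−15·2n)  →  0

Write N = 2n. Stirling: N! ~ sqrt(2π N)(N/e)^N and (15N)! ~ sqrt(2π·15N)·(15N/e)^(15N).
  (N!)^15/(15N)! ~ (2π N)^(15/2) (N/e)^(15N) / [sqrt(2π·15N) (15N/e)^(15N)]
     = (2π N)^(15/2) / sqrt(2π·15N) · (N/(15N))^(15N)
     = (2π N)^((15−1)/2) / sqrt(15) · 15^(−15N).
Since 15^15 > 1, the factor 15^(−15N) decays exponentially, so the ratio → 0. Substituting N = 2n gives the stated form.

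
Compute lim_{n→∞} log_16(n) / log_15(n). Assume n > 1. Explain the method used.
lim = ln(15) / ln(16) = log_16(15)

Change of base: log_16(n) = ln n / ln 16 and log_15(n) = ln n / ln 15. The ratio is (ln n / ln 16) · (ln 15 / ln n) = ln 15 / ln 16, a constant independent of n. So the limit is ln 15 / ln 16 = log_16(15).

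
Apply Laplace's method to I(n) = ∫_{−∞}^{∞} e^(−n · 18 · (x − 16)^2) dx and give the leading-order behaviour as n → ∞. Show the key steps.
I(n) = sqrt(π/(18n))

Here φ(x) = 18 · (x − 16)^2 has its unique minimum at x* = 16 with φ(x*) = 0 and φ''(x*) = 36. Laplace's method gives
  I(n) ~ e^(−n φ(x*)) · sqrt(2π / (n · φ''(x*))) = sqrt(2π / (36n)) = sqrt(π/(18n)).
This is exact: substituting u = (x − 16)·sqrt(18n) gives I(n) = (1/sqrt(18n)) ∫_{−∞}^{∞} e^(−u^2) du = sqrt(π/(18n)).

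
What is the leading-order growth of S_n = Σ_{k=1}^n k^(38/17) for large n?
S_n ~ (17/55) · n^(55/17)

Integral comparison: Σ_{k=1}^n k^(38/17) = ∫_0^n x^(38/17) dx + O(n^(38/17)). The integral is n^(1 + 38/17) / (1 + 38/17) = n^((38+17)/17) / ((38+17)/17) = (17/55) · n^(55/17).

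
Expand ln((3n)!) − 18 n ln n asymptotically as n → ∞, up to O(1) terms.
ln((3n)!) − 18 n ln n = −15 n ln n + 3(ln 3 − 1) n + (1/2) ln(2π·3n) + O(1/n)

Stirling: ln((3n)!) = 3n ln(3n) − 3n + (1/2) ln(2π·3n) + O(1/n).
Expand 3n ln(3n) = 3n (ln n + ln 3) = 3n ln n + 3n ln 3.
Subtract 18n ln n: leading term is (3 − 18) n ln n = −15 n ln n. The next term is 3n ln 3 − 3n = 3(ln 3 − 1) n. Then the (1/2) ln(2π·3n) correction.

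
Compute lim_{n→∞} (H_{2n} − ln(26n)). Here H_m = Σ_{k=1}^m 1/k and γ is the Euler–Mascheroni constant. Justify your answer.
lim = −ln 13 + γ

By Euler-Maclaurin, H_m = ln m + γ + O(1/m). So
  H_{2n} − ln(26n) = ln(2n) + γ − ln(26n) + O(1/n)
                       = ln(2/26) + γ + O(1/n).
Hence the limit is ln(2/26) + γ (= −ln 13).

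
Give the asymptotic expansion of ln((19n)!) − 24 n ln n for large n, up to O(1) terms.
ln((19n)!) − 24 n ln n = −5 n ln n + 19(ln 19 − 1) n + (1/2) ln(2π·19n) + O(1/n)

Stirling: ln((19n)!) = 19n ln(19n) − 19n + (1/2) ln(2π·19n) + O(1/n).
Expand 19n ln(19n) = 19n (ln n + ln 19) = 19n ln n + 19n ln 19.
Subtract 24n ln n: leading term is (19 − 24) n ln n = −5 n ln n. The next term is 19n ln 19 − 19n = 19(ln 19 − 1) n. Then the (1/2) ln(2π·19n) correction.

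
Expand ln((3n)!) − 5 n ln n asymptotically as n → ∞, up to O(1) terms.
ln((3n)!) − 5 n ln n = −2 n ln n + 3(ln 3 − 1) n + (1/2) ln(2π·3n) + O(1/n)

Stirling: ln((3n)!) = 3n ln(3n) − 3n + (1/2) ln(2π·3n) + O(1/n).
Expand 3n ln(3n) = 3n (ln n + ln 3) = 3n ln n + 3n ln 3.
Subtract 5n ln n: leading term is (3 − 5) n ln n = −2 n ln n. The next term is 3n ln 3 − 3n = 3(ln 3 − 1) n. Then the (1/2) ln(2π·3n) correction.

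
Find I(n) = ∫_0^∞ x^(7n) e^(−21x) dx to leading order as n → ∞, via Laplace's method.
I(n) ~ (sqrt(2π·7n) / 21) · (7n/(21e))^(7n)

Write the integrand as exp(7n ln x − 21x) and set f(x) = 7n ln x − 21x. Then f'(x) = 7n/x − 21 = 0 at x* = 7n/21, and f''(x*) = −7n/x*^2 = −21^2/(7n). Laplace's method (interior maximum) gives
  I(n) ~ e^(f(x*)) · sqrt(2π / |f''(x*)|)
        = exp(7n ln(7n/21) − 7n) · sqrt(2π · 7n / 21^2)
        = (7n/21)^(7n) e^(−7n) · sqrt(2π·7n) / 21
        = (sqrt(2π·7n) / 21) · (7n/(21e))^(7n).
This matches Γ(7n+1)/21^(7n+1) with Stirling applied to Γ.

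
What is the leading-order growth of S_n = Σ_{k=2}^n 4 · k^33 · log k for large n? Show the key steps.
S_n ~ 2 · n^34 log n / 17 − n^34 / 289

By integral comparison, S_n = ∫_1^n 4 · x^33 · log x dx + O(n^33 · log n). For the integral, ∫ x^33 log x dx = n^34 log n / 34 − n^34/1156 (integration by parts). Hence S_n ~ 2 · n^34 log n / 17 − n^34 / 289.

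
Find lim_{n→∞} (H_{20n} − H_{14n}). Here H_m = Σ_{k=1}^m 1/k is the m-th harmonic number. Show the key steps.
lim = ln(20/14) = ln(10/7)

Euler-Maclaurin gives H_m = ln m + γ + 1/(2m) + O(1/m^2). The γ and O(1/m) terms cancel in the difference:
  H_{20n} − H_{14n} = ln(20n) − ln(14n) + O(1/n) = ln(20/14) + O(1/n).
Hence the limit is ln(20/14) = ln(10/7).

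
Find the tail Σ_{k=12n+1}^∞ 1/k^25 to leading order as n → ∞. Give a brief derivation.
Σ_{k>12n} 1/k^25 ~ 1/(24 · (12n)^24)

Compare to the integral: ∫_{12n}^∞ x^(−25) dx = [−x^(−24)/24]_{12n}^∞ = 1/((25−1)·(12n)^24). Euler-Maclaurin then gives
  Σ_{k>12n} 1/k^25 = ∫_{12n}^∞ dx/x^25 − 1/(2·(12n)^25) + O(1/(12n)^26).
(Equivalently this is ζ(25) − Σ_{k≤12n} 1/k^25.)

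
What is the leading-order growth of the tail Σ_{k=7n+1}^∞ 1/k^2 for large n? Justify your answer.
Σ_{k>7n} 1/k^2 ~ 1/(1 · (7n))

Compare to the integral: ∫_{7n}^∞ x^(−2) dx = [−x^(−1)/1]_{7n}^∞ = 1/((2−1)·(7n)). Euler-Maclaurin then gives
  Σ_{k>7n} 1/k^2 = ∫_{7n}^∞ dx/x^2 − 1/(2·(7n)^2) + O(1/(7n)^3).
(Equivalently this is ζ(2) − Σ_{k≤7n} 1/k^2.)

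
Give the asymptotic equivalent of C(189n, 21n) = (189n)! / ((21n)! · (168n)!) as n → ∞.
C(189n, 21n) ~ (387420489/16777216)^(21n) · sqrt(9/(16π·21n))

Write N = 21n. Apply Stirling to each factorial:
  (9N)! ~ sqrt(2π·9N) · (9N/e)^(9N),
  N! ~ sqrt(2π N) · (N/e)^N,
  (8N)! ~ sqrt(2π·8N) · (8N/e)^(8N).
The exponential factors combine to (9N)^(9N) / (N^N · (8N)^(8N)) = 9^(9N)/8^(8N) = (9^9/8^8)^N = (387420489/16777216)^N.
The square-root prefactors combine to sqrt(2π·9N) / (sqrt(2π N)·sqrt(2π·8N)) = sqrt(9 / (2π·8·N)) = sqrt(9/(16π·21n)).
Substituting N = 21n: C(189n, 21n) ~ (387420489/16777216)^(21n) · sqrt(9/(16π·21n)).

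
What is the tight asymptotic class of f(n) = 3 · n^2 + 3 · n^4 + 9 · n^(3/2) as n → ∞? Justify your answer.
f(n) ∈ Θ(n^4)

Compare the terms by growth order. For large n, n^a · (log n)^b dominates n^a' · (log n)^b' iff a > a', or (a = a' and b > b'). Ranking the 3 terms shows the dominant one is 3 · n^4. Hence f(n) ∈ Θ(n^4).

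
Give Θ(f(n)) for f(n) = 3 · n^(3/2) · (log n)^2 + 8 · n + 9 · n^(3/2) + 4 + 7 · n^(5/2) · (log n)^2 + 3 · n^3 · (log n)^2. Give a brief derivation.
f(n) ∈ Θ(n^3 · (log n)^2)

Compare the terms by growth order. For large n, n^a · (log n)^b dominates n^a' · (log n)^b' iff a > a', or (a = a' and b > b'). Ranking the 6 terms shows the dominant one is 3 · n^3 · (log n)^2. Hence f(n) ∈ Θ(n^3 · (log n)^2).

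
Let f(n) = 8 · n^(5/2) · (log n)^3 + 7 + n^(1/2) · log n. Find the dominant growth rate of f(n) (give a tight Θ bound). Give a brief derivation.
f(n) ∈ Θ(n^(5/2) · (log n)^3)

Compare the terms by growth order. For large n, n^a · (log n)^b dominates n^a' · (log n)^b' iff a > a', or (a = a' and b > b'). Ranking the 3 terms shows the dominant one is 8 · n^(5/2) · (log n)^3. Hence f(n) ∈ Θ(n^(5/2) · (log n)^3).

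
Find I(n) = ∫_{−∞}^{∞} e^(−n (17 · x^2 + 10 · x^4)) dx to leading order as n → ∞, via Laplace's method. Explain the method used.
I(n) ~ sqrt(π/(17n))

φ(x) = 17 · x^2 + 10 · x^4 has its unique global minimum at x* = 0 (since φ'(x) = 34x + 40x^3 = 0 only at x = 0 for real x with both coefficients positive, and φ → ∞ as |x| → ∞). At x* = 0, φ(0) = 0 and φ''(0) = 34. Laplace's method then gives
  I(n) ~ sqrt(2π / (n · φ''(0))) · e^(−n φ(0)) = sqrt(2π / (34n)) = sqrt(π/(17n)).
The 10 · x^4 term contributes only at subleading order (an O(1/n) relative correction).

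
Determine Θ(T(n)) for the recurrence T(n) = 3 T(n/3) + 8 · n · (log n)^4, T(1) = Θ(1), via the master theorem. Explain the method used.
T(n) = Θ(n · (log n)^5)

Here log_3 3 = 1 and f(n) = 8 · n · (log n)^4 = Θ(n^(log_3 3) · (log n)^4). This is the extended Case 2 of the master theorem (f matches the critical exponent up to log factors), giving T(n) = Θ(n^(log_3 3) · (log n)^(4+1)) = Θ(n · (log n)^5).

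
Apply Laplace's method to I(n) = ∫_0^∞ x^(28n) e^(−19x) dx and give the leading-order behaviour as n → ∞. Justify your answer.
I(n) ~ (sqrt(2π·28n) / 19) · (28n/(19e))^(28n)

Write the integrand as exp(28n ln x − 19x) and set f(x) = 28n ln x − 19x. Then f'(x) = 28n/x − 19 = 0 at x* = 28n/19, and f''(x*) = −28n/x*^2 = −19^2/(28n). Laplace's method (interior maximum) gives
  I(n) ~ e^(f(x*)) · sqrt(2π / |f''(x*)|)
        = exp(28n ln(28n/19) − 28n) · sqrt(2π · 28n / 19^2)
        = (28n/19)^(28n) e^(−28n) · sqrt(2π·28n) / 19
        = (sqrt(2π·28n) / 19) · (28n/(19e))^(28n).
This matches Γ(28n+1)/19^(28n+1) with Stirling applied to Γ.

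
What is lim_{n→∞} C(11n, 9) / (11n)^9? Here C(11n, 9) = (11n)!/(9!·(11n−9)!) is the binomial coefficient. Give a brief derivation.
lim = 1/9! = 1/362880

With N = 11n → ∞: C(N, 9) / N^9 = [N(N−1)…(N−8)] / (9! · N^9) = (1/9!) · 1 · (1 − 1/(11n)) · … · (1 − 8/(11n)). Each factor → 1 as N → ∞, so the limit is 1/9! = 1/362880.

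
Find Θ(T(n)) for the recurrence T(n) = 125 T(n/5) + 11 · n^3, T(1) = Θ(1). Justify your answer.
T(n) = Θ(n^3 log n)

log_5 125 = 3, and f(n) = 11 · n^3 = Θ(n^(log_5 125)). This is Case 2 of the master theorem: T(n) = Θ(f(n) · log n) = Θ(n^3 log n).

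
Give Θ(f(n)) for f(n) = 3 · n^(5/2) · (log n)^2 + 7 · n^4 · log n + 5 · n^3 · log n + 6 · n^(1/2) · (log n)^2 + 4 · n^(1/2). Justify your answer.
f(n) ∈ Θ(n^4 · log n)

Compare the terms by growth order. For large n, n^a · (log n)^b dominates n^a' · (log n)^b' iff a > a', or (a = a' and b > b'). Ranking the 5 terms shows the dominant one is 7 · n^4 · log n. Hence f(n) ∈ Θ(n^4 · log n).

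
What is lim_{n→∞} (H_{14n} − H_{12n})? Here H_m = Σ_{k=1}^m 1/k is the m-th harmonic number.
lim = ln(14/12) = ln(7/6)

Euler-Maclaurin gives H_m = ln m + γ + 1/(2m) + O(1/m^2). The γ and O(1/m) terms cancel in the difference:
  H_{14n} − H_{12n} = ln(14n) − ln(12n) + O(1/n) = ln(14/12) + O(1/n).
Hence the limit is ln(14/12) = ln(7/6).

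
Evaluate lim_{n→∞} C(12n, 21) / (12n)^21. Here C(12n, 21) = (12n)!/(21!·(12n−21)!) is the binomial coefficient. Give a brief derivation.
lim = 1/21! = 1/51090942171709440000

With N = 12n → ∞: C(N, 21) / N^21 = [N(N−1)…(N−20)] / (21! · N^21) = (1/21!) · 1 · (1 − 1/(12n)) · … · (1 − 20/(12n)). Each factor → 1 as N → ∞, so the limit is 1/21! = 1/51090942171709440000.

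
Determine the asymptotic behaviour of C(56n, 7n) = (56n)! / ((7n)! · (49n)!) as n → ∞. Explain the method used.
C(56n, 7n) ~ (16777216/823543)^(7n) · sqrt(4/(7π·7n))

Write N = 7n. Apply Stirling to each factorial:
  (8N)! ~ sqrt(2π·8N) · (8N/e)^(8N),
  N! ~ sqrt(2π N) · (N/e)^N,
  (7N)! ~ sqrt(2π·7N) · (7N/e)^(7N).
The exponential factors combine to (8N)^(8N) / (N^N · (7N)^(7N)) = 8^(8N)/7^(7N) = (8^8/7^7)^N = (16777216/823543)^N.
The square-root prefactors combine to sqrt(2π·8N) / (sqrt(2π N)·sqrt(2π·7N)) = sqrt(8 / (2π·7·N)) = sqrt(4/(7π·7n)).
Substituting N = 7n: C(56n, 7n) ~ (16777216/823543)^(7n) · sqrt(4/(7π·7n)).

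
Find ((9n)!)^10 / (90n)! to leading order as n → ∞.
((9n)!)^10/(90n)! ~ ((2π·9n)^(9/2) / sqrt(10)) · 10^(−10·9n)  →  0

Write N = 9n. Stirling: N! ~ sqrt(2π N)(N/e)^N and (10N)! ~ sqrt(2π·10N)·(10N/e)^(10N).
  (N!)^10/(10N)! ~ (2π N)^(10/2) (N/e)^(10N) / [sqrt(2π·10N) (10N/e)^(10N)]
     = (2π N)^(10/2) / sqrt(2π·10N) · (N/(10N))^(10N)
     = (2π N)^((10−1)/2) / sqrt(10) · 10^(−10N).
Since 10^10 > 1, the factor 10^(−10N) decays exponentially, so the ratio → 0. Substituting N = 9n gives the stated form.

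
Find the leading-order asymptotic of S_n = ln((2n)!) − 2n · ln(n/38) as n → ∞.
S_n ~ 2n · (ln 76 − 1) + O(ln n)

Stirling: ln((2n)!) = 2n ln(2n) − 2n + O(ln n).
  S_n = 2n ln(2n) − 2n − 2n ln(n/38) + O(ln n)
      = 2n ln(2n) − 2n ln n + 2n ln 38 − 2n + O(ln n)
      = 2n ln 2 + 2n ln 38 − 2n + O(ln n)
      = 2n (ln 76 − 1) + O(ln n).
Numerically ln(76) − 1 ≈ 3.3307.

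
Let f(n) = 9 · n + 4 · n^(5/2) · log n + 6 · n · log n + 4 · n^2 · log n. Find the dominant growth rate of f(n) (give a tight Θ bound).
f(n) ∈ Θ(n^(5/2) · log n)

Compare the terms by growth order. For large n, n^a · (log n)^b dominates n^a' · (log n)^b' iff a > a', or (a = a' and b > b'). Ranking the 4 terms shows the dominant one is 4 · n^(5/2) · log n. Hence f(n) ∈ Θ(n^(5/2) · log n).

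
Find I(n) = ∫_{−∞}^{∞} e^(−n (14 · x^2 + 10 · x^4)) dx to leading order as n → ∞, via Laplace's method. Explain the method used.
I(n) ~ sqrt(π/(14n))

φ(x) = 14 · x^2 + 10 · x^4 has its unique global minimum at x* = 0 (since φ'(x) = 28x + 40x^3 = 0 only at x = 0 for real x with both coefficients positive, and φ → ∞ as |x| → ∞). At x* = 0, φ(0) = 0 and φ''(0) = 28. Laplace's method then gives
  I(n) ~ sqrt(2π / (n · φ''(0))) · e^(−n φ(0)) = sqrt(2π / (28n)) = sqrt(π/(14n)).
The 10 · x^4 term contributes only at subleading order (an O(1/n) relative correction).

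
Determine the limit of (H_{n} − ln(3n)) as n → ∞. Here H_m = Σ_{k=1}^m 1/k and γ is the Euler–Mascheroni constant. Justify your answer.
lim = −ln 3 + γ

By Euler-Maclaurin, H_m = ln m + γ + O(1/m). So
  H_{n} − ln(3n) = ln(n) + γ − ln(3n) + O(1/n)
                       = ln(1/3) + γ + O(1/n).
Hence the limit is ln(1/3) + γ.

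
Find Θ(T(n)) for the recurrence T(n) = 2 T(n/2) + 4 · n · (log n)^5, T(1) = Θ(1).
T(n) = Θ(n · (log n)^6)

Here log_2 2 = 1 and f(n) = 4 · n · (log n)^5 = Θ(n^(log_2 2) · (log n)^5). This is the extended Case 2 of the master theorem (f matches the critical exponent up to log factors), giving T(n) = Θ(n^(log_2 2) · (log n)^(5+1)) = Θ(n · (log n)^6).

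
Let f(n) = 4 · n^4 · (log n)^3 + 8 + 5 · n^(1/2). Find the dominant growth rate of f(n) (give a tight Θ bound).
f(n) ∈ Θ(n^4 · (log n)^3)

Compare the terms by growth order. For large n, n^a · (log n)^b dominates n^a' · (log n)^b' iff a > a', or (a = a' and b > b'). Ranking the 3 terms shows the dominant one is 4 · n^4 · (log n)^3. Hence f(n) ∈ Θ(n^4 · (log n)^3).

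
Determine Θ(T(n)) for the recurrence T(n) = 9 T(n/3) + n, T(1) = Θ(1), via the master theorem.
T(n) = Θ(n^2)

Master theorem: compare f(n) = n to n^(log_3 9) where log_3 9 = 2. Since 1 < log_3 9, we have f(n) = O(n^(log_3 9 − ε)) for some ε > 0 — Case 1. Hence T(n) = Θ(n^(log_3 9)) = Θ(n^2).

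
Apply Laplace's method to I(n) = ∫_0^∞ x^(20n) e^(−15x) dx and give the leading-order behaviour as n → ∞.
I(n) ~ (sqrt(2π·20n) / 15) · (20n/(15e))^(20n)

Write the integrand as exp(20n ln x − 15x) and set f(x) = 20n ln x − 15x. Then f'(x) = 20n/x − 15 = 0 at x* = 20n/15, and f''(x*) = −20n/x*^2 = −15^2/(20n). Laplace's method (interior maximum) gives
  I(n) ~ e^(f(x*)) · sqrt(2π / |f''(x*)|)
        = exp(20n ln(20n/15) − 20n) · sqrt(2π · 20n / 15^2)
        = (20n/15)^(20n) e^(−20n) · sqrt(2π·20n) / 15
        = (sqrt(2π·20n) / 15) · (20n/(15e))^(20n).
This matches Γ(20n+1)/15^(20n+1) with Stirling applied to Γ.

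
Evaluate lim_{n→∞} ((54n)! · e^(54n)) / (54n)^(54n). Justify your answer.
lim = ∞

Stirling: (54n)! ~ sqrt(2π·54n) · (54n/e)^(54n). Hence
  (54n)! · e^(54n) / (54n)^(54n) ~ sqrt(2π·54n) = sqrt(2π·54) · sqrt(n) → ∞.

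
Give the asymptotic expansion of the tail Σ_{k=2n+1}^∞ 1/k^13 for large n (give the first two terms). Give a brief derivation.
Σ_{k>2n} 1/k^13 = 1/(12 · (2n)^12) − 1/(2 · (2n)^13) + O(1/(2n)^14)

Compare to the integral: ∫_{2n}^∞ x^(−13) dx = [−x^(−12)/12]_{2n}^∞ = 1/((13−1)·(2n)^12). The Euler-Maclaurin correction adds −f(2n)/2 = −1/(2·(2n)^13). Euler-Maclaurin then gives
  Σ_{k>2n} 1/k^13 = ∫_{2n}^∞ dx/x^13 − 1/(2·(2n)^13) + O(1/(2n)^14).
(Equivalently this is ζ(13) − Σ_{k≤2n} 1/k^13.)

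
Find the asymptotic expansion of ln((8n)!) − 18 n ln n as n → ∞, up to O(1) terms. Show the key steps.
ln((8n)!) − 18 n ln n = −10 n ln n + 8(ln 8 − 1) n + (1/2) ln(2π·8n) + O(1/n)

Stirling: ln((8n)!) = 8n ln(8n) − 8n + (1/2) ln(2π·8n) + O(1/n).
Expand 8n ln(8n) = 8n (ln n + ln 8) = 8n ln n + 8n ln 8.
Subtract 18n ln n: leading term is (8 − 18) n ln n = −10 n ln n. The next term is 8n ln 8 − 8n = 8(ln 8 − 1) n. Then the (1/2) ln(2π·8n) correction.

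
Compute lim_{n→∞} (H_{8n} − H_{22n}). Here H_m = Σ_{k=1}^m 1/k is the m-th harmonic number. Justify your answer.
lim = ln(8/22) = ln(4/11)

Euler-Maclaurin gives H_m = ln m + γ + 1/(2m) + O(1/m^2). The γ and O(1/m) terms cancel in the difference:
  H_{8n} − H_{22n} = ln(8n) − ln(22n) + O(1/n) = ln(8/22) + O(1/n).
Hence the limit is ln(8/22) = ln(4/11).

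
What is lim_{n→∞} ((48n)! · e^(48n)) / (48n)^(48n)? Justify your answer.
lim = ∞

Stirling: (48n)! ~ sqrt(2π·48n) · (48n/e)^(48n). Hence
  (48n)! · e^(48n) / (48n)^(48n) ~ sqrt(2π·48n) = sqrt(2π·48) · sqrt(n) → ∞.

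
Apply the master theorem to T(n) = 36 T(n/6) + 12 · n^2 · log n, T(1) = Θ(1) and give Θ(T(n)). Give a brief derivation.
T(n) = Θ(n^2 · (log n)^2)

Here log_6 36 = 2 and f(n) = 12 · n^2 · log n = Θ(n^(log_6 36) · (log n)^1). This is the extended Case 2 of the master theorem (f matches the critical exponent up to log factors), giving T(n) = Θ(n^(log_6 36) · (log n)^(1+1)) = Θ(n^2 · (log n)^2).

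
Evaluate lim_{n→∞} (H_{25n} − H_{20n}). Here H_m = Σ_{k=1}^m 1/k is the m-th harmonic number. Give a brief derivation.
lim = ln(25/20) = ln(5/4)

Euler-Maclaurin gives H_m = ln m + γ + 1/(2m) + O(1/m^2). The γ and O(1/m) terms cancel in the difference:
  H_{25n} − H_{20n} = ln(25n) − ln(20n) + O(1/n) = ln(25/20) + O(1/n).
Hence the limit is ln(25/20) = ln(5/4).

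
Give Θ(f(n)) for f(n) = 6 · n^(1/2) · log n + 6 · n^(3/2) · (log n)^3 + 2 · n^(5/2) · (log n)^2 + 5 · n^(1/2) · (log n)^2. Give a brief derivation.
f(n) ∈ Θ(n^(5/2) · (log n)^2)

Compare the terms by growth order. For large n, n^a · (log n)^b dominates n^a' · (log n)^b' iff a > a', or (a = a' and b > b'). Ranking the 4 terms shows the dominant one is 2 · n^(5/2) · (log n)^2. Hence f(n) ∈ Θ(n^(5/2) · (log n)^2).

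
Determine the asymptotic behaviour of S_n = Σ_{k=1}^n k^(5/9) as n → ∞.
S_n ~ (9/14) · n^(14/9)

Integral comparison: Σ_{k=1}^n k^(5/9) = ∫_0^n x^(5/9) dx + O(n^(5/9)). The integral is n^(1 + 5/9) / (1 + 5/9) = n^((5+9)/9) / ((5+9)/9) = (9/14) · n^(14/9).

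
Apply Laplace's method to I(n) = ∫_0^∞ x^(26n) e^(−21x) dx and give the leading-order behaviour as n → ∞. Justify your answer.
I(n) ~ (sqrt(2π·26n) / 21) · (26n/(21e))^(26n)

Write the integrand as exp(26n ln x − 21x) and set f(x) = 26n ln x − 21x. Then f'(x) = 26n/x − 21 = 0 at x* = 26n/21, and f''(x*) = −26n/x*^2 = −21^2/(26n). Laplace's method (interior maximum) gives
  I(n) ~ e^(f(x*)) · sqrt(2π / |f''(x*)|)
        = exp(26n ln(26n/21) − 26n) · sqrt(2π · 26n / 21^2)
        = (26n/21)^(26n) e^(−26n) · sqrt(2π·26n) / 21
        = (sqrt(2π·26n) / 21) · (26n/(21e))^(26n).
This matches Γ(26n+1)/21^(26n+1) with Stirling applied to Γ.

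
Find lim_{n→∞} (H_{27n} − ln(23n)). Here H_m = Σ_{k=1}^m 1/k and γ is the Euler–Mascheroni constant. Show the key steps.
lim = ln(27/23) + γ

By Euler-Maclaurin, H_m = ln m + γ + O(1/m). So
  H_{27n} − ln(23n) = ln(27n) + γ − ln(23n) + O(1/n)
                       = ln(27/23) + γ + O(1/n).
Hence the limit is ln(27/23) + γ.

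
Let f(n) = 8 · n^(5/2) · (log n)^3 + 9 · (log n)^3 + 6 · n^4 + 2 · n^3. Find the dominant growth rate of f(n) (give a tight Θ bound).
f(n) ∈ Θ(n^4)

Compare the terms by growth order. For large n, n^a · (log n)^b dominates n^a' · (log n)^b' iff a > a', or (a = a' and b > b'). Ranking the 4 terms shows the dominant one is 6 · n^4. Hence f(n) ∈ Θ(n^4).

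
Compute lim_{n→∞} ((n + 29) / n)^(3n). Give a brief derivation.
lim = e^87

Rewrite as (1 + 29/n)^(3n). By the standard limit (1 + x/n)^n → e^x, we have (1 + 29/n)^n → e^29, and raising to the 3rd power gives e^87.
More precisely, ln[(1 + 29/n)^(3n)] = 3n · ln(1 + 29/n) = 3n · (29/n + O(1/n^2)) = 87 + O(1/n) → 87.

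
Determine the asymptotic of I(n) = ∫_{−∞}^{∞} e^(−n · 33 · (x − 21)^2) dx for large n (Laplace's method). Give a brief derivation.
I(n) = sqrt(π/(33n))

Here φ(x) = 33 · (x − 21)^2 has its unique minimum at x* = 21 with φ(x*) = 0 and φ''(x*) = 66. Laplace's method gives
  I(n) ~ e^(−n φ(x*)) · sqrt(2π / (n · φ''(x*))) = sqrt(2π / (66n)) = sqrt(π/(33n)).
This is exact: substituting u = (x − 21)·sqrt(33n) gives I(n) = (1/sqrt(33n)) ∫_{−∞}^{∞} e^(−u^2) du = sqrt(π/(33n)).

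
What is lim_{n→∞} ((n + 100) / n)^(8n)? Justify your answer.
lim = e^800

Rewrite as (1 + 100/n)^(8n). By the standard limit (1 + x/n)^n → e^x, we have (1 + 100/n)^n → e^100, and raising to the 8th power gives e^800.
More precisely, ln[(1 + 100/n)^(8n)] = 8n · ln(1 + 100/n) = 8n · (100/n + O(1/n^2)) = 800 + O(1/n) → 800.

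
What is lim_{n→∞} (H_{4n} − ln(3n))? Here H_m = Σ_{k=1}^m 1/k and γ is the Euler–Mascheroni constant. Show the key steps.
lim = ln(4/3) + γ

By Euler-Maclaurin, H_m = ln m + γ + O(1/m). So
  H_{4n} − ln(3n) = ln(4n) + γ − ln(3n) + O(1/n)
                       = ln(4/3) + γ + O(1/n).
Hence the limit is ln(4/3) + γ.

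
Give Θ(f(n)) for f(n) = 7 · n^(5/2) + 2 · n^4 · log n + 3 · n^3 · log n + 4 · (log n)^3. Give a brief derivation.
f(n) ∈ Θ(n^4 · log n)

Compare the terms by growth order. For large n, n^a · (log n)^b dominates n^a' · (log n)^b' iff a > a', or (a = a' and b > b'). Ranking the 4 terms shows the dominant one is 2 · n^4 · log n. Hence f(n) ∈ Θ(n^4 · log n).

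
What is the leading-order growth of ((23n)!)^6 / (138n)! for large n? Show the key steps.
((23n)!)^6/(138n)! ~ ((2π·23n)^(5/2) / sqrt(6)) · 6^(−6·23n)  →  0

Write N = 23n. Stirling: N! ~ sqrt(2π N)(N/e)^N and (6N)! ~ sqrt(2π·6N)·(6N/e)^(6N).
  (N!)^6/(6N)! ~ (2π N)^(6/2) (N/e)^(6N) / [sqrt(2π·6N) (6N/e)^(6N)]
     = (2π N)^(6/2) / sqrt(2π·6N) · (N/(6N))^(6N)
     = (2π N)^((6−1)/2) / sqrt(6) · 6^(−6N).
Since 6^6 > 1, the factor 6^(−6N) decays exponentially, so the ratio → 0. Substituting N = 23n gives the stated form.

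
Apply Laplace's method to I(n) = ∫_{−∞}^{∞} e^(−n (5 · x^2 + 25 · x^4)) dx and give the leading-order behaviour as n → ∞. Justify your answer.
I(n) ~ sqrt(π/(5n))

φ(x) = 5 · x^2 + 25 · x^4 has its unique global minimum at x* = 0 (since φ'(x) = 10x + 100x^3 = 0 only at x = 0 for real x with both coefficients positive, and φ → ∞ as |x| → ∞). At x* = 0, φ(0) = 0 and φ''(0) = 10. Laplace's method then gives
  I(n) ~ sqrt(2π / (n · φ''(0))) · e^(−n φ(0)) = sqrt(2π / (10n)) = sqrt(π/(5n)).
The 25 · x^4 term contributes only at subleading order (an O(1/n) relative correction).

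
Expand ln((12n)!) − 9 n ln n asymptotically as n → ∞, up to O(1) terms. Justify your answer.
ln((12n)!) − 9 n ln n = 3 n ln n + 12(ln 12 − 1) n + (1/2) ln(2π·12n) + O(1/n)

Stirling: ln((12n)!) = 12n ln(12n) − 12n + (1/2) ln(2π·12n) + O(1/n).
Expand 12n ln(12n) = 12n (ln n + ln 12) = 12n ln n + 12n ln 12.
Subtract 9n ln n: leading term is (12 − 9) n ln n = 3 n ln n. The next term is 12n ln 12 − 12n = 12(ln 12 − 1) n. Then the (1/2) ln(2π·12n) correction.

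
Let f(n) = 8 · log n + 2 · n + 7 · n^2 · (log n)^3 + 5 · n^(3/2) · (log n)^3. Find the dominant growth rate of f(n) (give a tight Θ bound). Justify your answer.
f(n) ∈ Θ(n^2 · (log n)^3)

Compare the terms by growth order. For large n, n^a · (log n)^b dominates n^a' · (log n)^b' iff a > a', or (a = a' and b > b'). Ranking the 4 terms shows the dominant one is 7 · n^2 · (log n)^3. Hence f(n) ∈ Θ(n^2 · (log n)^3).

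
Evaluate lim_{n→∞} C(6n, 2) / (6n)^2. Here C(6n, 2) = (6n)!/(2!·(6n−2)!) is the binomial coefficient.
lim = 1/2! = 1/2

With N = 6n → ∞: C(N, 2) / N^2 = [N(N−1)…(N−1)] / (2! · N^2) = (1/2!) · 1 · (1 − 1/(6n)). Each factor → 1 as N → ∞, so the limit is 1/2! = 1/2.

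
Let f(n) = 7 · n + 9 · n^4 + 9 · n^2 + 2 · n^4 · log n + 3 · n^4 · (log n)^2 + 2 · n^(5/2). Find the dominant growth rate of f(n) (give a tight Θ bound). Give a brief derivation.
f(n) ∈ Θ(n^4 · (log n)^2)

Compare the terms by growth order. For large n, n^a · (log n)^b dominates n^a' · (log n)^b' iff a > a', or (a = a' and b > b'). Ranking the 6 terms shows the dominant one is 3 · n^4 · (log n)^2. Hence f(n) ∈ Θ(n^4 · (log n)^2).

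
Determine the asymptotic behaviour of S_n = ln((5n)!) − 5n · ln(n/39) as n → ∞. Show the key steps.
S_n ~ 5n · (ln 195 − 1) + O(ln n)

Stirling: ln((5n)!) = 5n ln(5n) − 5n + O(ln n).
  S_n = 5n ln(5n) − 5n − 5n ln(n/39) + O(ln n)
      = 5n ln(5n) − 5n ln n + 5n ln 39 − 5n + O(ln n)
      = 5n ln 5 + 5n ln 39 − 5n + O(ln n)
      = 5n (ln 195 − 1) + O(ln n).
Numerically ln(195) − 1 ≈ 4.2730.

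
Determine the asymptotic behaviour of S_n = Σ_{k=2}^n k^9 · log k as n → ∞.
S_n ~ n^10 log n / 10 − n^10 / 100

By integral comparison, S_n = ∫_1^n x^9 · log x dx + O(n^9 · log n). For the integral, ∫ x^9 log x dx = n^10 log n / 10 − n^10/100 (integration by parts). Hence S_n ~ n^10 log n / 10 − n^10 / 100.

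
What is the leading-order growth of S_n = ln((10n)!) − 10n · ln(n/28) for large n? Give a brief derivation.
S_n ~ 10n · (ln 280 − 1) + O(ln n)

Stirling: ln((10n)!) = 10n ln(10n) − 10n + O(ln n).
  S_n = 10n ln(10n) − 10n − 10n ln(n/28) + O(ln n)
      = 10n ln(10n) − 10n ln n + 10n ln 28 − 10n + O(ln n)
      = 10n ln 10 + 10n ln 28 − 10n + O(ln n)
      = 10n (ln 280 − 1) + O(ln n).
Numerically ln(280) − 1 ≈ 4.6348.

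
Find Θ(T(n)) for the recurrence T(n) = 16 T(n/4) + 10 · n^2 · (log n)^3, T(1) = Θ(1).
T(n) = Θ(n^2 · (log n)^4)

Here log_4 16 = 2 and f(n) = 10 · n^2 · (log n)^3 = Θ(n^(log_4 16) · (log n)^3). This is the extended Case 2 of the master theorem (f matches the critical exponent up to log factors), giving T(n) = Θ(n^(log_4 16) · (log n)^(3+1)) = Θ(n^2 · (log n)^4).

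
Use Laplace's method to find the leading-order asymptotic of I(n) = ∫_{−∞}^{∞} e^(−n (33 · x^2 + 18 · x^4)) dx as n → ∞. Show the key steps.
I(n) ~ sqrt(π/(33n))

φ(x) = 33 · x^2 + 18 · x^4 has its unique global minimum at x* = 0 (since φ'(x) = 66x + 72x^3 = 0 only at x = 0 for real x with both coefficients positive, and φ → ∞ as |x| → ∞). At x* = 0, φ(0) = 0 and φ''(0) = 66. Laplace's method then gives
  I(n) ~ sqrt(2π / (n · φ''(0))) · e^(−n φ(0)) = sqrt(2π / (66n)) = sqrt(π/(33n)).
The 18 · x^4 term contributes only at subleading order (an O(1/n) relative correction).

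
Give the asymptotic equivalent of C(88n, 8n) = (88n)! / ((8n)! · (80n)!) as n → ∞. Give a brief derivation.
C(88n, 8n) ~ (285311670611/10000000000)^(8n) · sqrt(11/(20π·8n))

Write N = 8n. Apply Stirling to each factorial:
  (11N)! ~ sqrt(2π·11N) · (11N/e)^(11N),
  N! ~ sqrt(2π N) · (N/e)^N,
  (10N)! ~ sqrt(2π·10N) · (10N/e)^(10N).
The exponential factors combine to (11N)^(11N) / (N^N · (10N)^(10N)) = 11^(11N)/10^(10N) = (11^11/10^10)^N = (285311670611/10000000000)^N.
The square-root prefactors combine to sqrt(2π·11N) / (sqrt(2π N)·sqrt(2π·10N)) = sqrt(11 / (2π·10·N)) = sqrt(11/(20π·8n)).
Substituting N = 8n: C(88n, 8n) ~ (285311670611/10000000000)^(8n) · sqrt(11/(20π·8n)).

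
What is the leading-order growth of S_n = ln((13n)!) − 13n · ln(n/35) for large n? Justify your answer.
S_n ~ 13n · (ln 455 − 1) + O(ln n)

Stirling: ln((13n)!) = 13n ln(13n) − 13n + O(ln n).
  S_n = 13n ln(13n) − 13n − 13n ln(n/35) + O(ln n)
      = 13n ln(13n) − 13n ln n + 13n ln 35 − 13n + O(ln n)
      = 13n ln 13 + 13n ln 35 − 13n + O(ln n)
      = 13n (ln 455 − 1) + O(ln n).
Numerically ln(455) − 1 ≈ 5.1203.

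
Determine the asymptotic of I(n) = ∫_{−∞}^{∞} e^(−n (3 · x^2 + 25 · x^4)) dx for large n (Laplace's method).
I(n) ~ sqrt(π/(3n))

φ(x) = 3 · x^2 + 25 · x^4 has its unique global minimum at x* = 0 (since φ'(x) = 6x + 100x^3 = 0 only at x = 0 for real x with both coefficients positive, and φ → ∞ as |x| → ∞). At x* = 0, φ(0) = 0 and φ''(0) = 6. Laplace's method then gives
  I(n) ~ sqrt(2π / (n · φ''(0))) · e^(−n φ(0)) = sqrt(2π / (6n)) = sqrt(π/(3n)).
The 25 · x^4 term contributes only at subleading order (an O(1/n) relative correction).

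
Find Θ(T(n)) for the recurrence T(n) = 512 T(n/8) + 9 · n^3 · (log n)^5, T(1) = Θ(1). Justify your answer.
T(n) = Θ(n^3 · (log n)^6)

Here log_8 512 = 3 and f(n) = 9 · n^3 · (log n)^5 = Θ(n^(log_8 512) · (log n)^5). This is the extended Case 2 of the master theorem (f matches the critical exponent up to log factors), giving T(n) = Θ(n^(log_8 512) · (log n)^(5+1)) = Θ(n^3 · (log n)^6).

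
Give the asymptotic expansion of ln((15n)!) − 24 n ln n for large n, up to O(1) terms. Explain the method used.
ln((15n)!) − 24 n ln n = −9 n ln n + 15(ln 15 − 1) n + (1/2) ln(2π·15n) + O(1/n)

Stirling: ln((15n)!) = 15n ln(15n) − 15n + (1/2) ln(2π·15n) + O(1/n).
Expand 15n ln(15n) = 15n (ln n + ln 15) = 15n ln n + 15n ln 15.
Subtract 24n ln n: leading term is (15 − 24) n ln n = −9 n ln n. The next term is 15n ln 15 − 15n = 15(ln 15 − 1) n. Then the (1/2) ln(2π·15n) correction.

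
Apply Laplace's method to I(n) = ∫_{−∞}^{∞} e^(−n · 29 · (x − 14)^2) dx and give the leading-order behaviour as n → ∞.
I(n) = sqrt(π/(29n))

Here φ(x) = 29 · (x − 14)^2 has its unique minimum at x* = 14 with φ(x*) = 0 and φ''(x*) = 58. Laplace's method gives
  I(n) ~ e^(−n φ(x*)) · sqrt(2π / (n · φ''(x*))) = sqrt(2π / (58n)) = sqrt(π/(29n)).
This is exact: substituting u = (x − 14)·sqrt(29n) gives I(n) = (1/sqrt(29n)) ∫_{−∞}^{∞} e^(−u^2) du = sqrt(π/(29n)).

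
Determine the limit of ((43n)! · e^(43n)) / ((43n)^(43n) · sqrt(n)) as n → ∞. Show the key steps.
lim = sqrt(2π·43)

Stirling: (43n)! ~ sqrt(2π·43n) · (43n/e)^(43n). Hence
  (43n)! · e^(43n) / (43n)^(43n) ~ sqrt(2π·43n).
Dividing by sqrt(n): sqrt(2π·43n) / sqrt(n) = sqrt(2π·43) · n^((1−1)/2), so the limit is sqrt(2π·43).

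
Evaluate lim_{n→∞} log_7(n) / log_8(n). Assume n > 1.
lim = ln(8) / ln(7) = log_7(8)

Change of base: log_7(n) = ln n / ln 7 and log_8(n) = ln n / ln 8. The ratio is (ln n / ln 7) · (ln 8 / ln n) = ln 8 / ln 7, a constant independent of n. So the limit is ln 8 / ln 7 = log_7(8).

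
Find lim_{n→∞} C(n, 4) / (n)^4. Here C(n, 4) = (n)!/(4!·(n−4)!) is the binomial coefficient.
lim = 1/4! = 1/24

With N = n → ∞: C(N, 4) / N^4 = [N(N−1)…(N−3)] / (4! · N^4) = (1/4!) · 1 · (1 − 1/n) · (1 − 2/n) · (1 − 3/n). Each factor → 1 as N → ∞, so the limit is 1/4! = 1/24.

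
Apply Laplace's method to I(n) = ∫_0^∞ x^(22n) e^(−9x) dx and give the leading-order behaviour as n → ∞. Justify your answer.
I(n) ~ (sqrt(2π·22n) / 9) · (22n/(9e))^(22n)

Write the integrand as exp(22n ln x − 9x) and set f(x) = 22n ln x − 9x. Then f'(x) = 22n/x − 9 = 0 at x* = 22n/9, and f''(x*) = −22n/x*^2 = −9^2/(22n). Laplace's method (interior maximum) gives
  I(n) ~ e^(f(x*)) · sqrt(2π / |f''(x*)|)
        = exp(22n ln(22n/9) − 22n) · sqrt(2π · 22n / 9^2)
        = (22n/9)^(22n) e^(−22n) · sqrt(2π·22n) / 9
        = (sqrt(2π·22n) / 9) · (22n/(9e))^(22n).
This matches Γ(22n+1)/9^(22n+1) with Stirling applied to Γ.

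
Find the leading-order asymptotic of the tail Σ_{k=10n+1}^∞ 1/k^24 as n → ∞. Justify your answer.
Σ_{k>10n} 1/k^24 ~ 1/(23 · (10n)^23)

Compare to the integral: ∫_{10n}^∞ x^(−24) dx = [−x^(−23)/23]_{10n}^∞ = 1/((24−1)·(10n)^23). Euler-Maclaurin then gives
  Σ_{k>10n} 1/k^24 = ∫_{10n}^∞ dx/x^24 − 1/(2·(10n)^24) + O(1/(10n)^25).
(Equivalently this is ζ(24) − Σ_{k≤10n} 1/k^24.)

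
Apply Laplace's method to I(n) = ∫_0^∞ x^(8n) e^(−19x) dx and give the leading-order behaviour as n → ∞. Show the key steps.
I(n) ~ (sqrt(2π·8n) / 19) · (8n/(19e))^(8n)

Write the integrand as exp(8n ln x − 19x) and set f(x) = 8n ln x − 19x. Then f'(x) = 8n/x − 19 = 0 at x* = 8n/19, and f''(x*) = −8n/x*^2 = −19^2/(8n). Laplace's method (interior maximum) gives
  I(n) ~ e^(f(x*)) · sqrt(2π / |f''(x*)|)
        = exp(8n ln(8n/19) − 8n) · sqrt(2π · 8n / 19^2)
        = (8n/19)^(8n) e^(−8n) · sqrt(2π·8n) / 19
        = (sqrt(2π·8n) / 19) · (8n/(19e))^(8n).
This matches Γ(8n+1)/19^(8n+1) with Stirling applied to Γ.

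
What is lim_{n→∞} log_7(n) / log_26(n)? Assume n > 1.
lim = ln(26) / ln(7) = log_7(26)

Change of base: log_7(n) = ln n / ln 7 and log_26(n) = ln n / ln 26. The ratio is (ln n / ln 7) · (ln 26 / ln n) = ln 26 / ln 7, a constant independent of n. So the limit is ln 26 / ln 7 = log_7(26).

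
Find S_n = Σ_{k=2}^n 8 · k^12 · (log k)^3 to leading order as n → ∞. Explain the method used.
S_n ~ 8 · n^13 · (log n)^3 / 13

By integral comparison, S_n = ∫_1^n 8 · x^12 · (log x)^3 dx + O(n^12 · (log n)^3). For the integral, the leading term of ∫_1^n x^12 (log x)^3 dx is n^13/13 · (log n)^3 (by repeated integration by parts; each step lowers the log-exponent and produces a relatively O(1/log n) correction). Hence S_n ~ 8 · n^13 · (log n)^3 / 13.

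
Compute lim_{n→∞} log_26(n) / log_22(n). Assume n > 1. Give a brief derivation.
lim = ln(22) / ln(26) = log_26(22)

Change of base: log_26(n) = ln n / ln 26 and log_22(n) = ln n / ln 22. The ratio is (ln n / ln 26) · (ln 22 / ln n) = ln 22 / ln 26, a constant independent of n. So the limit is ln 22 / ln 26 = log_26(22).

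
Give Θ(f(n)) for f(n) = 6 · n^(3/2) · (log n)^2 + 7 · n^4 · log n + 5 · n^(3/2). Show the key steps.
f(n) ∈ Θ(n^4 · log n)

Compare the terms by growth order. For large n, n^a · (log n)^b dominates n^a' · (log n)^b' iff a > a', or (a = a' and b > b'). Ranking the 3 terms shows the dominant one is 7 · n^4 · log n. Hence f(n) ∈ Θ(n^4 · log n).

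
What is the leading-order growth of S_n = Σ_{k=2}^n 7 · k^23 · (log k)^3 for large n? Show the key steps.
S_n ~ 7 · n^24 · (log n)^3 / 24

By integral comparison, S_n = ∫_1^n 7 · x^23 · (log x)^3 dx + O(n^23 · (log n)^3). For the integral, the leading term of ∫_1^n x^23 (log x)^3 dx is n^24/24 · (log n)^3 (by repeated integration by parts; each step lowers the log-exponent and produces a relatively O(1/log n) correction). Hence S_n ~ 7 · n^24 · (log n)^3 / 24.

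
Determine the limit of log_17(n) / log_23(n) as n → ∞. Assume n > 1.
lim = ln(23) / ln(17) = log_17(23)

Change of base: log_17(n) = ln n / ln 17 and log_23(n) = ln n / ln 23. The ratio is (ln n / ln 17) · (ln 23 / ln n) = ln 23 / ln 17, a constant independent of n. So the limit is ln 23 / ln 17 = log_17(23).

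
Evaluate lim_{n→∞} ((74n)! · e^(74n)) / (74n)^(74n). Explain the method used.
lim = ∞

Stirling: (74n)! ~ sqrt(2π·74n) · (74n/e)^(74n). Hence
  (74n)! · e^(74n) / (74n)^(74n) ~ sqrt(2π·74n) = sqrt(2π·74) · sqrt(n) → ∞.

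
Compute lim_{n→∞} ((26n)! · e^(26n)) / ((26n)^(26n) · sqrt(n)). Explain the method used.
lim = sqrt(2π·26)

Stirling: (26n)! ~ sqrt(2π·26n) · (26n/e)^(26n). Hence
  (26n)! · e^(26n) / (26n)^(26n) ~ sqrt(2π·26n).
Dividing by sqrt(n): sqrt(2π·26n) / sqrt(n) = sqrt(2π·26) · n^((1−1)/2), so the limit is sqrt(2π·26).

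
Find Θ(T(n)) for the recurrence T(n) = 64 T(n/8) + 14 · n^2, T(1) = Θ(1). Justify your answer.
T(n) = Θ(n^2 log n)

log_8 64 = 2, and f(n) = 14 · n^2 = Θ(n^(log_8 64)). This is Case 2 of the master theorem: T(n) = Θ(f(n) · log n) = Θ(n^2 log n).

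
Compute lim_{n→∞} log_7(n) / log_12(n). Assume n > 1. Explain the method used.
lim = ln(12) / ln(7) = log_7(12)

Change of base: log_7(n) = ln n / ln 7 and log_12(n) = ln n / ln 12. The ratio is (ln n / ln 7) · (ln 12 / ln n) = ln 12 / ln 7, a constant independent of n. So the limit is ln 12 / ln 7 = log_7(12).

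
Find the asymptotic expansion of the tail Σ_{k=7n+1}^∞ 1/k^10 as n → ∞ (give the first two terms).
Σ_{k>7n} 1/k^10 = 1/(9 · (7n)^9) − 1/(2 · (7n)^10) + O(1/(7n)^11)

Compare to the integral: ∫_{7n}^∞ x^(−10) dx = [−x^(−9)/9]_{7n}^∞ = 1/((10−1)·(7n)^9). The Euler-Maclaurin correction adds −f(7n)/2 = −1/(2·(7n)^10). Euler-Maclaurin then gives
  Σ_{k>7n} 1/k^10 = ∫_{7n}^∞ dx/x^10 − 1/(2·(7n)^10) + O(1/(7n)^11).
(Equivalently this is ζ(10) − Σ_{k≤7n} 1/k^10.)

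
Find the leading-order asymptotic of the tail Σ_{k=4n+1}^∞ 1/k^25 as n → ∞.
Σ_{k>4n} 1/k^25 ~ 1/(24 · (4n)^24)

Compare to the integral: ∫_{4n}^∞ x^(−25) dx = [−x^(−24)/24]_{4n}^∞ = 1/((25−1)·(4n)^24). Euler-Maclaurin then gives
  Σ_{k>4n} 1/k^25 = ∫_{4n}^∞ dx/x^25 − 1/(2·(4n)^25) + O(1/(4n)^26).
(Equivalently this is ζ(25) − Σ_{k≤4n} 1/k^25.)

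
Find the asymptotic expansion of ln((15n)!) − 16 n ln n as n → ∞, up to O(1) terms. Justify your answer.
ln((15n)!) − 16 n ln n = −n ln n + 15(ln 15 − 1) n + (1/2) ln(2π·15n) + O(1/n)

Stirling: ln((15n)!) = 15n ln(15n) − 15n + (1/2) ln(2π·15n) + O(1/n).
Expand 15n ln(15n) = 15n (ln n + ln 15) = 15n ln n + 15n ln 15.
Subtract 16n ln n: leading term is (15 − 16) n ln n = −n ln n. The next term is 15n ln 15 − 15n = 15(ln 15 − 1) n. Then the (1/2) ln(2π·15n) correction.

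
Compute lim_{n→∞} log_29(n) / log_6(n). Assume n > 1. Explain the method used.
lim = ln(6) / ln(29) = log_29(6)

Change of base: log_29(n) = ln n / ln 29 and log_6(n) = ln n / ln 6. The ratio is (ln n / ln 29) · (ln 6 / ln n) = ln 6 / ln 29, a constant independent of n. So the limit is ln 6 / ln 29 = log_29(6).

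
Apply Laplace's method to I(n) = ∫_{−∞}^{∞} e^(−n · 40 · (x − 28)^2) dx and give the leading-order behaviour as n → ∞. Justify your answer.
I(n) = sqrt(π/(40n))

Here φ(x) = 40 · (x − 28)^2 has its unique minimum at x* = 28 with φ(x*) = 0 and φ''(x*) = 80. Laplace's method gives
  I(n) ~ e^(−n φ(x*)) · sqrt(2π / (n · φ''(x*))) = sqrt(2π / (80n)) = sqrt(π/(40n)).
This is exact: substituting u = (x − 28)·sqrt(40n) gives I(n) = (1/sqrt(40n)) ∫_{−∞}^{∞} e^(−u^2) du = sqrt(π/(40n)).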